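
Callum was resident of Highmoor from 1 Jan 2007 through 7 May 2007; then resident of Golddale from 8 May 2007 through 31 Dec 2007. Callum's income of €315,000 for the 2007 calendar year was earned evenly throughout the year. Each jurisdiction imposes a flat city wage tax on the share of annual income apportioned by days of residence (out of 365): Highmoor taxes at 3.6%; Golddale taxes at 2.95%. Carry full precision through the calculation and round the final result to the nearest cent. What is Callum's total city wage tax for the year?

Highmoor, 1 Jan – 7 May 2007: 127 days → €315,000 × 3.6% × 127/365 = €3,945.6986
Golddale, 8 May – 31 Dec 2007: 238 days → €315,000 × 2.95% × 238/365 = €6,059.2192
Total = €10,004.9178

€10,004.92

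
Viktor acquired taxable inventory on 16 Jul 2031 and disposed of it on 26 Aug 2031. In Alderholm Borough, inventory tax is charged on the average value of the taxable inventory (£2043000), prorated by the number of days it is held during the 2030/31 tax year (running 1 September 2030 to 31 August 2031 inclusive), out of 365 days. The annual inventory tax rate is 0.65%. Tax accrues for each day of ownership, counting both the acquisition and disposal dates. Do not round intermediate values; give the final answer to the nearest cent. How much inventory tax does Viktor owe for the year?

Days held (16 Jul – 26 Aug 2031): 42 out of 365
Tax = £2043000 × 0.65% × 42/365 = £1528.0521

£1528.05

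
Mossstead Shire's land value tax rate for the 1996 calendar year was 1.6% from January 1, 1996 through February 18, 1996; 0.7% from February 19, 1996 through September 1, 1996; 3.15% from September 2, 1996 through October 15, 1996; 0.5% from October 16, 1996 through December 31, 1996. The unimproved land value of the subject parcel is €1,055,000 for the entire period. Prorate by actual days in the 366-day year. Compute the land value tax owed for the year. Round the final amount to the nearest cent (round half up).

January 1 – February 18, 1996: 49 days at 1.6% → €1,055,000 × 1.6% × 49/366 = €2,259.8907
February 19 – September 1, 1996: 196 days at 0.7% → €1,055,000 × 0.7% × 196/366 = €3,954.8087
September 2 – October 15, 1996: 44 days at 3.15% → €1,055,000 × 3.15% × 44/366 = €3,995.1639
October 16 – December 31, 1996: 77 days at 0.5% → €1,055,000 × 0.5% × 77/366 = €1,109.7678
Total = €11,319.6311

€11,319.63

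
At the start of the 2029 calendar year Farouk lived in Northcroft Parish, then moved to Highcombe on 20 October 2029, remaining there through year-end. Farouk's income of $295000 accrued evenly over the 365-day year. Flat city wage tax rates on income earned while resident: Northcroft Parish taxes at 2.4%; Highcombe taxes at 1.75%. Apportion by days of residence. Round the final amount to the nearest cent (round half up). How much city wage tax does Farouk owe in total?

$6696.50

Northcroft Parish, 1 January – 19 October 2029: 292 days → $295000 × 2.4% × 292/365 = $5664.0000
Highcombe, 20 October – 31 December 2029: 73 days → $295000 × 1.75% × 73/365 = $1032.5000
Total = $6696.5000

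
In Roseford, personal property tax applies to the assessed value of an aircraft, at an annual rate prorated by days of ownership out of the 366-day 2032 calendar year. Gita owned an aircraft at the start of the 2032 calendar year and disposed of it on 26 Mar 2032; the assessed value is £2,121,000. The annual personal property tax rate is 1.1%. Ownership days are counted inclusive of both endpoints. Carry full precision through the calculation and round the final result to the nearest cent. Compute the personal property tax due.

Days held (1 Jan – 26 Mar 2032): 86 out of 366
Tax = £2,121,000 × 1.1% × 86/366 = £5,482.1475

£5,482.15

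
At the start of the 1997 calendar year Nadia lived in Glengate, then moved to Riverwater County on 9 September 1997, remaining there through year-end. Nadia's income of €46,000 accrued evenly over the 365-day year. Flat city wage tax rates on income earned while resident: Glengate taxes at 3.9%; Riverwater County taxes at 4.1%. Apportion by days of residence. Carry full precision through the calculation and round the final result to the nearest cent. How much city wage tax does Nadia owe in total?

€1,822.73

Glengate, 1 January – 8 September 1997: 251 days → €46,000 × 3.9% × 251/365 = €1,233.6822
Riverwater County, 9 September – 31 December 1997: 114 days → €46,000 × 4.1% × 114/365 = €589.0521
Total = €1,822.7342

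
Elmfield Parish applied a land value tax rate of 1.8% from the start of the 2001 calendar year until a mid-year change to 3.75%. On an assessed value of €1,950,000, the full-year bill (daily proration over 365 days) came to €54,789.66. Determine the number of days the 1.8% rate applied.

176 days

Let d = days at the first rate; then 365 − d days at the second rate.
€1,950,000 × [1.8%·d + 3.75%·(365−d)] / 365 = €54,789.66
Solving gives d = 176, so the new rate took effect on June 26, 2001.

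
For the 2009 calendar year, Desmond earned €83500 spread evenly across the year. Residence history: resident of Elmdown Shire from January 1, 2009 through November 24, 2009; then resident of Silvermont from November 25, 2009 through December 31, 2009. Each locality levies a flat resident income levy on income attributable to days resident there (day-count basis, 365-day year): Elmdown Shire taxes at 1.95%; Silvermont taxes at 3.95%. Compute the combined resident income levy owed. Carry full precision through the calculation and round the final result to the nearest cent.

€1797.54

Elmdown Shire, January 1 – November 24, 2009: 328 days → €83500 × 1.95% × 328/365 = €1463.1945
Silvermont, November 25 – December 31, 2009: 37 days → €83500 × 3.95% × 37/365 = €334.3432
Total = €1797.5377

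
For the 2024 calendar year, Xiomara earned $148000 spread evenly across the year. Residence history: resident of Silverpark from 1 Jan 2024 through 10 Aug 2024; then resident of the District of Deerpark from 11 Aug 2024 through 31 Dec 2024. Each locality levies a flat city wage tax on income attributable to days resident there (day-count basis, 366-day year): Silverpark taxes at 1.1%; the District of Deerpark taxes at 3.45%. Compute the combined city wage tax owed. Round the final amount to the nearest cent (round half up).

Silverpark, 1 Jan – 10 Aug 2024: 223 days → $148000 × 1.1% × 223/366 = $991.9235
The District of Deerpark, 11 Aug – 31 Dec 2024: 143 days → $148000 × 3.45% × 143/366 = $1994.9672
Total = $2986.8907

$2986.89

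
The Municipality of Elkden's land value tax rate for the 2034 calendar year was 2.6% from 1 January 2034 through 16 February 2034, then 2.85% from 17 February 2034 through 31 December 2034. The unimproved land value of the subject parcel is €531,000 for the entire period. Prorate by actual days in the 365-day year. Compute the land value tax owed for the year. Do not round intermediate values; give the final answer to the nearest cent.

1 January – 16 February 2034: 47 days at 2.6% → €531,000 × 2.6% × 47/365 = €1,777.7589
17 February – 31 December 2034: 318 days at 2.85% → €531,000 × 2.85% × 318/365 = €13,184.8027
Total = €14,962.5616

€14,962.56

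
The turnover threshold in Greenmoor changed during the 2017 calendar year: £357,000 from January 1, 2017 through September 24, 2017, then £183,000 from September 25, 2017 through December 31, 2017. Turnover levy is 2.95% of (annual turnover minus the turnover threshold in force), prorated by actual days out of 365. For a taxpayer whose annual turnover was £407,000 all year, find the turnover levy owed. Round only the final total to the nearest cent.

£2,853.18

January 1 – September 24, 2017: 267 days, exemption £357,000 → (£407,000 − £357,000) × 2.95% × 267/365 = £1,078.9726
September 25 – December 31, 2017: 98 days, exemption £183,000 → (£407,000 − £183,000) × 2.95% × 98/365 = £1,774.2027
Total = £2,853.1753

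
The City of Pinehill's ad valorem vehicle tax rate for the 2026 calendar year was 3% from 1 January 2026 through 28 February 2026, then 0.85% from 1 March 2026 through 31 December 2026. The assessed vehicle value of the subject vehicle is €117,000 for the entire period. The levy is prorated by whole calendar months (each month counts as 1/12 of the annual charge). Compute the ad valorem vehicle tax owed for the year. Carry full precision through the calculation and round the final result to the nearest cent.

1 January – 28 February 2026: 2 months at 3% → €117,000 × 3% × 2/12 = €585.0000
1 March – 31 December 2026: 10 months at 0.85% → €117,000 × 0.85% × 10/12 = €828.7500
Total = €1,413.7500

€1,413.75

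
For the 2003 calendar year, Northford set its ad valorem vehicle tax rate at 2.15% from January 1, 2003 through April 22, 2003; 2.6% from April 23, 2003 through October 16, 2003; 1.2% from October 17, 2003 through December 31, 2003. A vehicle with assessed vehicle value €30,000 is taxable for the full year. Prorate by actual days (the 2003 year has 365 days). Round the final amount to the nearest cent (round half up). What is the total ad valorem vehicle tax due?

January 1 – April 22, 2003: 112 days at 2.15% → €30,000 × 2.15% × 112/365 = €197.9178
April 23 – October 16, 2003: 177 days at 2.6% → €30,000 × 2.6% × 177/365 = €378.2466
October 17 – December 31, 2003: 76 days at 1.2% → €30,000 × 1.2% × 76/365 = €74.9589
Total = €651.1233

€651.12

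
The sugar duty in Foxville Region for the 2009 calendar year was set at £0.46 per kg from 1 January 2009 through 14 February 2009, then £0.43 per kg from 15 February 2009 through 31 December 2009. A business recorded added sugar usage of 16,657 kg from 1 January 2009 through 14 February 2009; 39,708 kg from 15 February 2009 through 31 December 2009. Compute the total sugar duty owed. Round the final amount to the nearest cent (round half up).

£24,736.66

1 January – 14 February 2009: 16,657 kg at £0.46/kg → £7,662.22
15 February – 31 December 2009: 39,708 kg at £0.43/kg → £17,074.44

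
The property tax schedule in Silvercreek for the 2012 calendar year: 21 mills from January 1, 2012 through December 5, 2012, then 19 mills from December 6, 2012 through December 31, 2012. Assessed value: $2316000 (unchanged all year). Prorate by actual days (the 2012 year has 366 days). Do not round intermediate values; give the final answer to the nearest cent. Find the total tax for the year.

$48306.95

January 1 – December 5, 2012: 340 days at 21 mills → $2316000 × 2.1% × 340/366 = $45180.9836
December 6 – December 31, 2012: 26 days at 19 mills → $2316000 × 1.9% × 26/366 = $3125.9672
Total = $48306.9508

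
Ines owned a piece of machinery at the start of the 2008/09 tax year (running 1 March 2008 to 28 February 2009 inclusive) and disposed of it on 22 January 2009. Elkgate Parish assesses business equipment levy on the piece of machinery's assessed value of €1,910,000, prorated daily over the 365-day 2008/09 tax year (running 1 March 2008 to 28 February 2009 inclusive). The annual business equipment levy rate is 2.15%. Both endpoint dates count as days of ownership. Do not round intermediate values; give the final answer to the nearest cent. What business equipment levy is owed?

€36,902.25

Days held (1 March 2008 – 22 January 2009): 328 out of 365
Tax = €1,910,000 × 2.15% × 328/365 = €36,902.2466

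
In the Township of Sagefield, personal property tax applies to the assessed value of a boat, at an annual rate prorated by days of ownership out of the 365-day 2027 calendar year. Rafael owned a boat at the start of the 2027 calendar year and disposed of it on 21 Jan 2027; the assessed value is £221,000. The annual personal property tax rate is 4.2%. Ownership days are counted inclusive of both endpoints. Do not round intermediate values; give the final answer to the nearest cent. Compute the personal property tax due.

Days held (1 Jan – 21 Jan 2027): 21 out of 365
Tax = £221,000 × 4.2% × 21/365 = £534.0329

£534.03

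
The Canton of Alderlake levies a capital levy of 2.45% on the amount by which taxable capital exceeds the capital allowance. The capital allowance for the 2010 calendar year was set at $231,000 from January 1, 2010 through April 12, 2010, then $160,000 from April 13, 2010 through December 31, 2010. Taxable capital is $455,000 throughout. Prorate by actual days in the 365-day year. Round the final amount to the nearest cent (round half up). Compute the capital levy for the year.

$6,741.39

January 1 – April 12, 2010: 102 days, exemption $231,000 → ($455,000 − $231,000) × 2.45% × 102/365 = $1,533.6329
April 13 – December 31, 2010: 263 days, exemption $160,000 → ($455,000 − $160,000) × 2.45% × 263/365 = $5,207.7603
Total = $6,741.3932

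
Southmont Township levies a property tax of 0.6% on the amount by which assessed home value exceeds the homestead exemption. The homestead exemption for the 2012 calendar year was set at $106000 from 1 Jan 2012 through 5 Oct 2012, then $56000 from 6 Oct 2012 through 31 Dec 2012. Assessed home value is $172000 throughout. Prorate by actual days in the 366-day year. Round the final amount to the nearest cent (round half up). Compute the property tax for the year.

$467.31

1 Jan – 5 Oct 2012: 279 days, exemption $106000 → ($172000 − $106000) × 0.6% × 279/366 = $301.8689
6 Oct – 31 Dec 2012: 87 days, exemption $56000 → ($172000 − $56000) × 0.6% × 87/366 = $165.4426
Total = $467.3115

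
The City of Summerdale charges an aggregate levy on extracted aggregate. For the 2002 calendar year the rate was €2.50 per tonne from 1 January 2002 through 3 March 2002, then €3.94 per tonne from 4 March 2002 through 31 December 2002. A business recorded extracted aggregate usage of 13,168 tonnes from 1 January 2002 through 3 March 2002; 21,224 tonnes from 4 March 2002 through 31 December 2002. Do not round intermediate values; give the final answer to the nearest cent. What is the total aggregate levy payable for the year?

1 January – 3 March 2002: 13,168 tonnes at €2.50/tonne → €32,920.00
4 March – 31 December 2002: 21,224 tonnes at €3.94/tonne → €83,622.56

€116,542.56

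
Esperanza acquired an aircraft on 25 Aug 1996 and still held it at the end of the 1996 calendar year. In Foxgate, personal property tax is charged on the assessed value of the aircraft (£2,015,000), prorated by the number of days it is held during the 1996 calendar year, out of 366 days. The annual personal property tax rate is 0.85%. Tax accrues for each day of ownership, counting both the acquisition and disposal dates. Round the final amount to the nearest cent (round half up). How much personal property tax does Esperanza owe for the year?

£6,036.74

Days held (25 Aug – 31 Dec 1996): 129 out of 366
Tax = £2,015,000 × 0.85% × 129/366 = £6,036.7418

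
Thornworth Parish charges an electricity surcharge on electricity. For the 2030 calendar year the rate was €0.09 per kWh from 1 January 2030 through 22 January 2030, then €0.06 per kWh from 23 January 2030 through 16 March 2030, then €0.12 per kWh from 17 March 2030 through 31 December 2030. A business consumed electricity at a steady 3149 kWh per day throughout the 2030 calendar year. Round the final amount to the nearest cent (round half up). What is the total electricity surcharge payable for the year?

1 January – 22 January 2030: 22 days × 3149 kWh/day = 69,278 kWh at €0.09/kWh → €6235.02
23 January – 16 March 2030: 53 days × 3149 kWh/day = 166,897 kWh at €0.06/kWh → €10013.82
17 March – 31 December 2030: 290 days × 3149 kWh/day = 913,210 kWh at €0.12/kWh → €109585.20

€125834.04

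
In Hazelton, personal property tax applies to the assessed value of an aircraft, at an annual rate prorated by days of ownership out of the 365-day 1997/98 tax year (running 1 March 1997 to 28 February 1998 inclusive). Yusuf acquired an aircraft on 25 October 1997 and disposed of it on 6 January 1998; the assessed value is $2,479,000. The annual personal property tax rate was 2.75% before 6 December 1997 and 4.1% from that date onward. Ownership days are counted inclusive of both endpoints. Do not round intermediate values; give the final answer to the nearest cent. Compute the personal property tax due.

$16,755.32

25 October – 5 December 1997: 42 days at 2.75% → $2,479,000 × 2.75% × 42/365 = $7,844.5068
6 December 1997 – 6 January 1998: 32 days at 4.1% → $2,479,000 × 4.1% × 32/365 = $8,910.8164
Total = $16,755.3233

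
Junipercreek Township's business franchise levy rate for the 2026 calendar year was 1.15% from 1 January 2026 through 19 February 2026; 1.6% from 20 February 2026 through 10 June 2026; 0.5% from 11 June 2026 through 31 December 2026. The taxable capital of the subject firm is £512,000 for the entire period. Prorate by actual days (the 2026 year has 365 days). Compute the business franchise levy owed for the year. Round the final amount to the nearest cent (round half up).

1 January – 19 February 2026: 50 days at 1.15% → £512,000 × 1.15% × 50/365 = £806.5753
20 February – 10 June 2026: 111 days at 1.6% → £512,000 × 1.6% × 111/365 = £2,491.2658
11 June – 31 December 2026: 204 days at 0.5% → £512,000 × 0.5% × 204/365 = £1,430.7945
Total = £4,728.6356

£4,728.64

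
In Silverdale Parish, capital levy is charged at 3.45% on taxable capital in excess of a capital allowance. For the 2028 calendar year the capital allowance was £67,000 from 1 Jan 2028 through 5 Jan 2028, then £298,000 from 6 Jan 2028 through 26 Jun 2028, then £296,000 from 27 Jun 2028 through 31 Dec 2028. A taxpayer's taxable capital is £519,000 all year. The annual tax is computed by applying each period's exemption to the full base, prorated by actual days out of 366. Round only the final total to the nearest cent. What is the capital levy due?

£7,768.82

1 Jan – 5 Jan 2028: 5 days, exemption £67,000 → (£519,000 − £67,000) × 3.45% × 5/366 = £213.0328
6 Jan – 26 Jun 2028: 173 days, exemption £298,000 → (£519,000 − £298,000) × 3.45% × 173/366 = £3,603.9303
27 Jun – 31 Dec 2028: 188 days, exemption £296,000 → (£519,000 − £296,000) × 3.45% × 188/366 = £3,951.8525
Total = £7,768.8156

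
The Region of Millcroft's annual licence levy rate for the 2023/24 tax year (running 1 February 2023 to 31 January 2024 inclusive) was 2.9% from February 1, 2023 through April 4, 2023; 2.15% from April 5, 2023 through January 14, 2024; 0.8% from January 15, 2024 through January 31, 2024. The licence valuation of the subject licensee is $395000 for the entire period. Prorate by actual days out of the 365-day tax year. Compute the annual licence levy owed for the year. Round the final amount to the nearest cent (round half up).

February 1 – April 4, 2023: 63 days at 2.9% → $395000 × 2.9% × 63/365 = $1977.1644
April 5, 2023 – January 14, 2024: 285 days at 2.15% → $395000 × 2.15% × 285/365 = $6631.1301
January 15 – January 31, 2024: 17 days at 0.8% → $395000 × 0.8% × 17/365 = $147.1781
Total = $8755.4726

$8755.47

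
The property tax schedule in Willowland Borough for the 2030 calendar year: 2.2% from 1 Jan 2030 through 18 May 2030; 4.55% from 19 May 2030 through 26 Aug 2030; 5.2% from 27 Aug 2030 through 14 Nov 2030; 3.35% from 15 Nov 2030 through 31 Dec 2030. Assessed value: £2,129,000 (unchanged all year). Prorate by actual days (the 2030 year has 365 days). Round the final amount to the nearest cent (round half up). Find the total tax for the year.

£77,696.83

1 Jan – 18 May 2030: 138 days at 2.2% → £2,129,000 × 2.2% × 138/365 = £17,708.6137
19 May – 26 Aug 2030: 100 days at 4.55% → £2,129,000 × 4.55% × 100/365 = £26,539.5890
27 Aug – 14 Nov 2030: 80 days at 5.2% → £2,129,000 × 5.2% × 80/365 = £24,264.7671
15 Nov – 31 Dec 2030: 47 days at 3.35% → £2,129,000 × 3.35% × 47/365 = £9,183.8644
Total = £77,696.8342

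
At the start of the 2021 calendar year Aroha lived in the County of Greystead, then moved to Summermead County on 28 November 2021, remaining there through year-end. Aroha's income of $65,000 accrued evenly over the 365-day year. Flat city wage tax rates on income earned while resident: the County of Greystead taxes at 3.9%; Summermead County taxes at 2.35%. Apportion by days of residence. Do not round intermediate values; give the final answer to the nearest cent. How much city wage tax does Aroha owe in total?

$2,441.15

The County of Greystead, 1 January – 27 November 2021: 331 days → $65,000 × 3.9% × 331/365 = $2,298.8630
Summermead County, 28 November – 31 December 2021: 34 days → $65,000 × 2.35% × 34/365 = $142.2877
Total = $2,441.1507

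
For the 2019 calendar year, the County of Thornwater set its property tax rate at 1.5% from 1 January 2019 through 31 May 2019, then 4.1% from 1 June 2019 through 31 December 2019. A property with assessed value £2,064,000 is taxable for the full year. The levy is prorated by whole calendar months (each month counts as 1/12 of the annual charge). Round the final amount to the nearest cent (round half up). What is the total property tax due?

1 January – 31 May 2019: 5 months at 1.5% → £2,064,000 × 1.5% × 5/12 = £12,900.0000
1 June – 31 December 2019: 7 months at 4.1% → £2,064,000 × 4.1% × 7/12 = £49,364.0000
Total = £62,264.0000

£62,264.00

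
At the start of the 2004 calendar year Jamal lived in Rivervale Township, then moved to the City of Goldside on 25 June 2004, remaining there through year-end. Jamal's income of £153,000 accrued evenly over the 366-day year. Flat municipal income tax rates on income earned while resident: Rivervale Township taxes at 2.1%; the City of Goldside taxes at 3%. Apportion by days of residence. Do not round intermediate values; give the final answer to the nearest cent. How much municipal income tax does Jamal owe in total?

Rivervale Township, 1 January – 24 June 2004: 176 days → £153,000 × 2.1% × 176/366 = £1,545.0492
The City of Goldside, 25 June – 31 December 2004: 190 days → £153,000 × 3% × 190/366 = £2,382.7869
Total = £3,927.8361

£3,927.84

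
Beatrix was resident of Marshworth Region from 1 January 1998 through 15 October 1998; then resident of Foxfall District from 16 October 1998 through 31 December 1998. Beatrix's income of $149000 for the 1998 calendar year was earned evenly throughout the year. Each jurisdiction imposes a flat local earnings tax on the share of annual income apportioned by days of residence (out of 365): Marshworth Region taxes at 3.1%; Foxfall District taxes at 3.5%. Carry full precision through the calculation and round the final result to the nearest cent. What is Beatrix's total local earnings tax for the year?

Marshworth Region, 1 January – 15 October 1998: 288 days → $149000 × 3.1% × 288/365 = $3644.5808
Foxfall District, 16 October – 31 December 1998: 77 days → $149000 × 3.5% × 77/365 = $1100.1507
Total = $4744.7315

$4744.73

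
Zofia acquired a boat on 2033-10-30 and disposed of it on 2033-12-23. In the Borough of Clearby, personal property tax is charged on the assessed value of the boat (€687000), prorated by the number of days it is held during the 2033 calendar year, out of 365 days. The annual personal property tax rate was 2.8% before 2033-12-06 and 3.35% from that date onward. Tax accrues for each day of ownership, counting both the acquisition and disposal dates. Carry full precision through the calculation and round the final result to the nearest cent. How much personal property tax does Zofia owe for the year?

2033-10-30 to 2033-12-05: 37 days at 2.8% → €687000 × 2.8% × 37/365 = €1949.9507
2033-12-06 to 2033-12-23: 18 days at 3.35% → €687000 × 3.35% × 18/365 = €1134.9616
Total = €3084.9123

€3084.91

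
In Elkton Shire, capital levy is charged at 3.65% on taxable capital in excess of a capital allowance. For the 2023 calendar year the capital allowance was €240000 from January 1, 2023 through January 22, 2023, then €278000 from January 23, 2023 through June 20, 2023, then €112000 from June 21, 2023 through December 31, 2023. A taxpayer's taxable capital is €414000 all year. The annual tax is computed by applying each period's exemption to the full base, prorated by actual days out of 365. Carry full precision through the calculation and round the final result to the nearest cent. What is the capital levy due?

January 1 – January 22, 2023: 22 days, exemption €240000 → (€414000 − €240000) × 3.65% × 22/365 = €382.8000
January 23 – June 20, 2023: 149 days, exemption €278000 → (€414000 − €278000) × 3.65% × 149/365 = €2026.4000
June 21 – December 31, 2023: 194 days, exemption €112000 → (€414000 − €112000) × 3.65% × 194/365 = €5858.8000
Total = €8268.0000

€8268.00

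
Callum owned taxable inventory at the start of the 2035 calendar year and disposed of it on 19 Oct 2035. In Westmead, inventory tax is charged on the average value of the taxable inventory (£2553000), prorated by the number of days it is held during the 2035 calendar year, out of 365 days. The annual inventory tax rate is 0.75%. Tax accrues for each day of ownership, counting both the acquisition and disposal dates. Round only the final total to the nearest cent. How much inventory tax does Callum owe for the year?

£15318.00

Days held (1 Jan – 19 Oct 2035): 292 out of 365
Tax = £2553000 × 0.75% × 292/365 = £15318.0000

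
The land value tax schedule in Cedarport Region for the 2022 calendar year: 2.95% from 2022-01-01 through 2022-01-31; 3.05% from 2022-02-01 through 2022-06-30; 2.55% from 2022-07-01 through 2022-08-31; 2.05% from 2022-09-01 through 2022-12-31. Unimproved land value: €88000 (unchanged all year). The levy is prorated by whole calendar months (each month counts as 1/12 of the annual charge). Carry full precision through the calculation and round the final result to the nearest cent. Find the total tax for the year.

2022-01-01 to 2022-01-31: 1 month at 2.95% → €88000 × 2.95% × 1/12 = €216.3333
2022-02-01 to 2022-06-30: 5 months at 3.05% → €88000 × 3.05% × 5/12 = €1118.3333
2022-07-01 to 2022-08-31: 2 months at 2.55% → €88000 × 2.55% × 2/12 = €374.0000
2022-09-01 to 2022-12-31: 4 months at 2.05% → €88000 × 2.05% × 4/12 = €601.3333
Total = €2310.0000

€2310.00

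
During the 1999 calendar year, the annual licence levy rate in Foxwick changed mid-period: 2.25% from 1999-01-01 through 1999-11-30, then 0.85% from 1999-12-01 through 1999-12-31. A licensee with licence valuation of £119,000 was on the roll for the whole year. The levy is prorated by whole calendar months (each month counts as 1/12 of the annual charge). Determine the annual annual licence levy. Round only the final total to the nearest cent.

£2,538.67

1999-01-01 to 1999-11-30: 11 months at 2.25% → £119,000 × 2.25% × 11/12 = £2,454.3750
1999-12-01 to 1999-12-31: 1 month at 0.85% → £119,000 × 0.85% × 1/12 = £84.2917
Total = £2,538.6667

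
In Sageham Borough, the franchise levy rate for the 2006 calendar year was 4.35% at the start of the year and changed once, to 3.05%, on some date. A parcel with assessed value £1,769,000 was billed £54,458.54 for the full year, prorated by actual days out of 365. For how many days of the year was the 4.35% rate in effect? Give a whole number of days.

8 days

Let d = days at the first rate; then 365 − d days at the second rate.
£1,769,000 × [4.35%·d + 3.05%·(365−d)] / 365 = £54,458.54
Solving gives d = 8, so the new rate took effect on January 9, 2006.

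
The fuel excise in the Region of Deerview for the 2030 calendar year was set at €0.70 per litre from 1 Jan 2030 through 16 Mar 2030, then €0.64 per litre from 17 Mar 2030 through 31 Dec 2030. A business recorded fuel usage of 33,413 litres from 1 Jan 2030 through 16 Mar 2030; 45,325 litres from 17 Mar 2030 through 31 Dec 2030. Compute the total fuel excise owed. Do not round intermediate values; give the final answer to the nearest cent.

1 Jan – 16 Mar 2030: 33,413 litres at €0.70/litre → €23,389.10
17 Mar – 31 Dec 2030: 45,325 litres at €0.64/litre → €29,008.00

€52,397.10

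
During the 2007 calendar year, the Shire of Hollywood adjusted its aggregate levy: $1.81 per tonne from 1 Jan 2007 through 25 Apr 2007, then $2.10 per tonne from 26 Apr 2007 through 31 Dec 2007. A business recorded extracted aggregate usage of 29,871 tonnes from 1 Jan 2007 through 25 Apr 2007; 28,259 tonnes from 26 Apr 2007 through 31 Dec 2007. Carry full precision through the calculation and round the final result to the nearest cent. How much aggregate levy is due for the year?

1 Jan – 25 Apr 2007: 29,871 tonnes at $1.81/tonne → $54,066.51
26 Apr – 31 Dec 2007: 28,259 tonnes at $2.10/tonne → $59,343.90

$113,410.41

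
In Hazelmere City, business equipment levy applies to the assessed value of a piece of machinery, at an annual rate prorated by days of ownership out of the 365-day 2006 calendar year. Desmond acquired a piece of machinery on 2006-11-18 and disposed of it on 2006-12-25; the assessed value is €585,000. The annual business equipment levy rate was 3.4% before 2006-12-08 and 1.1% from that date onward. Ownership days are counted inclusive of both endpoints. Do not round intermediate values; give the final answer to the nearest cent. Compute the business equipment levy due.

€1,407.21

2006-11-18 to 2006-12-07: 20 days at 3.4% → €585,000 × 3.4% × 20/365 = €1,089.8630
2006-12-08 to 2006-12-25: 18 days at 1.1% → €585,000 × 1.1% × 18/365 = €317.3425
Total = €1,407.2055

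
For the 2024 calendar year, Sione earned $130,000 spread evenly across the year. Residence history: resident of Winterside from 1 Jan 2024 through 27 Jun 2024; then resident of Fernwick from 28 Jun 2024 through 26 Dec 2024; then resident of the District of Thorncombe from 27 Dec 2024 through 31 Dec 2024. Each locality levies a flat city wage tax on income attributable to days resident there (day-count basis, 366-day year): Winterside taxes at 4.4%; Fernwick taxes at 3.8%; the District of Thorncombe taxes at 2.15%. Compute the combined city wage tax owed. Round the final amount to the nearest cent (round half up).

Winterside, 1 Jan – 27 Jun 2024: 179 days → $130,000 × 4.4% × 179/366 = $2,797.4863
Fernwick, 28 Jun – 26 Dec 2024: 182 days → $130,000 × 3.8% × 182/366 = $2,456.5027
The District of Thorncombe, 27 Dec – 31 Dec 2024: 5 days → $130,000 × 2.15% × 5/366 = $38.1831
Total = $5,292.1721

$5,292.17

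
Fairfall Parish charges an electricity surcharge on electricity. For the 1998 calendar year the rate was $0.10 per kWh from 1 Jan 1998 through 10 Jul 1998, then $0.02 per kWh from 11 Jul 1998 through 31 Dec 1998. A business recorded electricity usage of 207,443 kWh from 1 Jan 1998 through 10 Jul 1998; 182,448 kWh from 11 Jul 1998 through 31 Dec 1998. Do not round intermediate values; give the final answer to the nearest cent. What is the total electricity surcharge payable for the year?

1 Jan – 10 Jul 1998: 207,443 kWh at $0.10/kWh → $20,744.30
11 Jul – 31 Dec 1998: 182,448 kWh at $0.02/kWh → $3,648.96

$24,393.26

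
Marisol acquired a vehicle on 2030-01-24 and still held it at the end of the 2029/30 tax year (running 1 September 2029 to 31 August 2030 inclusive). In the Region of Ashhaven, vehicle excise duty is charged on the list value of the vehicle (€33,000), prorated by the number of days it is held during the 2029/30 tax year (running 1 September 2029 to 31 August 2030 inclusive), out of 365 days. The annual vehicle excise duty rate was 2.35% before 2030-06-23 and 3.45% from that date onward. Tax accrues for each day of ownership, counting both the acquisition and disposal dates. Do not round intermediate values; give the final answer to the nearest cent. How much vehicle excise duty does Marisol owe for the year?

2030-01-24 to 2030-06-22: 150 days at 2.35% → €33,000 × 2.35% × 150/365 = €318.6986
2030-06-23 to 2030-08-31: 70 days at 3.45% → €33,000 × 3.45% × 70/365 = €218.3425
Total = €537.0411

€537.04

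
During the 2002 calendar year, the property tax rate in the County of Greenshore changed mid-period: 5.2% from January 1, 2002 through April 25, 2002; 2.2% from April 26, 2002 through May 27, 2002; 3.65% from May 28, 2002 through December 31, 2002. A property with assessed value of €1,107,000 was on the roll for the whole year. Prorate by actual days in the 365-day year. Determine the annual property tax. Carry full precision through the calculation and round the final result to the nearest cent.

€44,404.35

January 1 – April 25, 2002: 115 days at 5.2% → €1,107,000 × 5.2% × 115/365 = €18,136.6027
April 26 – May 27, 2002: 32 days at 2.2% → €1,107,000 × 2.2% × 32/365 = €2,135.1452
May 28 – December 31, 2002: 218 days at 3.65% → €1,107,000 × 3.65% × 218/365 = €24,132.6000
Total = €44,404.3479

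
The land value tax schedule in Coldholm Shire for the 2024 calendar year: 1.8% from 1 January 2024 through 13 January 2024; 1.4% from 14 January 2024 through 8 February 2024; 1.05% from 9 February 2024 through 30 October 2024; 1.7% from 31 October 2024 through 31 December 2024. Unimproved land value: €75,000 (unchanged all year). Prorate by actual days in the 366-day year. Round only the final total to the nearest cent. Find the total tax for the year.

1 January – 13 January 2024: 13 days at 1.8% → €75,000 × 1.8% × 13/366 = €47.9508
14 January – 8 February 2024: 26 days at 1.4% → €75,000 × 1.4% × 26/366 = €74.5902
9 February – 30 October 2024: 265 days at 1.05% → €75,000 × 1.05% × 265/366 = €570.1844
31 October – 31 December 2024: 62 days at 1.7% → €75,000 × 1.7% × 62/366 = €215.9836
Total = €908.7090

€908.71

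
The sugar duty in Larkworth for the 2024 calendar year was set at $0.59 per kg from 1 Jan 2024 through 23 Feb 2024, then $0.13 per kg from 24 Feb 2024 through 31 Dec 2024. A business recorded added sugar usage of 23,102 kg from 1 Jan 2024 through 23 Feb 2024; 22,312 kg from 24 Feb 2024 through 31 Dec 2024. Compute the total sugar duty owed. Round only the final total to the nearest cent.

$16530.74

1 Jan – 23 Feb 2024: 23,102 kg at $0.59/kg → $13630.18
24 Feb – 31 Dec 2024: 22,312 kg at $0.13/kg → $2900.56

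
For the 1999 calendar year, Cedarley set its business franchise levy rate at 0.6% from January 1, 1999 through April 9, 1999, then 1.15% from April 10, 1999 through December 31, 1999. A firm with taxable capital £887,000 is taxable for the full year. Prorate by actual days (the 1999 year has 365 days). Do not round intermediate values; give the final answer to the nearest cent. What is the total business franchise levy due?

£8,877.29

January 1 – April 9, 1999: 99 days at 0.6% → £887,000 × 0.6% × 99/365 = £1,443.5014
April 10 – December 31, 1999: 266 days at 1.15% → £887,000 × 1.15% × 266/365 = £7,433.7890
Total = £8,877.2904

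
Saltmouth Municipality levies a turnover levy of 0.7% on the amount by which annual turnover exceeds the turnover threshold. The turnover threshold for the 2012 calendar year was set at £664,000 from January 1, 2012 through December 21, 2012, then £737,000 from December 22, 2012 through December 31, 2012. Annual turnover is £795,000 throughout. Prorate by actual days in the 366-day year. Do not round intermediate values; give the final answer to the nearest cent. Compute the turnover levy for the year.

January 1 – December 21, 2012: 356 days, exemption £664,000 → (£795,000 − £664,000) × 0.7% × 356/366 = £891.9454
December 22 – December 31, 2012: 10 days, exemption £737,000 → (£795,000 − £737,000) × 0.7% × 10/366 = £11.0929
Total = £903.0383

£903.04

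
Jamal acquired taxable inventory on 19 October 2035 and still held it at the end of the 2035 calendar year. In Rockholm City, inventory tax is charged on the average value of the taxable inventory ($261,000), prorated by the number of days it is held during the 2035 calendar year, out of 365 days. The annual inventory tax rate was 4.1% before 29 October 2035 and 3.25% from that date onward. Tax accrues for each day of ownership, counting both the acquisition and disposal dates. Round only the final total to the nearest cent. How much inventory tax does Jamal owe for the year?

$1,780.52

19 October – 28 October 2035: 10 days at 4.1% → $261,000 × 4.1% × 10/365 = $293.1781
29 October – 31 December 2035: 64 days at 3.25% → $261,000 × 3.25% × 64/365 = $1,487.3425
Total = $1,780.5205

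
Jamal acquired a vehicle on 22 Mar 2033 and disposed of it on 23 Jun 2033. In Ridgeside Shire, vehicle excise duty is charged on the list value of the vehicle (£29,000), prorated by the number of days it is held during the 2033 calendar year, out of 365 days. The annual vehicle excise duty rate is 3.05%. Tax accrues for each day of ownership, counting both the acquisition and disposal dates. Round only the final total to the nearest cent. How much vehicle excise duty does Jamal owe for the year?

£227.79

Days held (22 Mar – 23 Jun 2033): 94 out of 365
Tax = £29,000 × 3.05% × 94/365 = £227.7890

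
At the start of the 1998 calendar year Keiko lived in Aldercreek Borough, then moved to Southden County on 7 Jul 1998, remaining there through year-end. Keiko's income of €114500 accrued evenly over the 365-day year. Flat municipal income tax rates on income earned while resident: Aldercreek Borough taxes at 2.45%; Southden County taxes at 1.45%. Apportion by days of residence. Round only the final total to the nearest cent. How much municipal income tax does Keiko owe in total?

Aldercreek Borough, 1 Jan – 6 Jul 1998: 187 days → €114500 × 2.45% × 187/365 = €1437.2103
Southden County, 7 Jul – 31 Dec 1998: 178 days → €114500 × 1.45% × 178/365 = €809.6562
Total = €2246.8664

€2246.87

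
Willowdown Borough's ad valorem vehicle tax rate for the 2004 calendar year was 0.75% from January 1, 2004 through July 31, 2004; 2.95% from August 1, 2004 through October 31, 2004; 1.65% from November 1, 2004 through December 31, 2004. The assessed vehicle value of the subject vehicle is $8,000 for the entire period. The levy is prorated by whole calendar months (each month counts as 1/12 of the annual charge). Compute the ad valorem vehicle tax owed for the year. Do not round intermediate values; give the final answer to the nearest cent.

January 1 – July 31, 2004: 7 months at 0.75% → $8,000 × 0.75% × 7/12 = $35.0000
August 1 – October 31, 2004: 3 months at 2.95% → $8,000 × 2.95% × 3/12 = $59.0000
November 1 – December 31, 2004: 2 months at 1.65% → $8,000 × 1.65% × 2/12 = $22.0000
Total = $116.0000

$116.00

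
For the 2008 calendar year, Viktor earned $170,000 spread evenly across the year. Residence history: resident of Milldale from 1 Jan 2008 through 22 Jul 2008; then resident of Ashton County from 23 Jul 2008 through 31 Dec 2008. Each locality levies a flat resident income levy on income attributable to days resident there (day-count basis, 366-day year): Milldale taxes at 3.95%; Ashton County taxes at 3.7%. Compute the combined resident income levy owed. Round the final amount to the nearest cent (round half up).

Milldale, 1 Jan – 22 Jul 2008: 204 days → $170,000 × 3.95% × 204/366 = $3,742.7869
Ashton County, 23 Jul – 31 Dec 2008: 162 days → $170,000 × 3.7% × 162/366 = $2,784.0984
Total = $6,526.8852

$6,526.89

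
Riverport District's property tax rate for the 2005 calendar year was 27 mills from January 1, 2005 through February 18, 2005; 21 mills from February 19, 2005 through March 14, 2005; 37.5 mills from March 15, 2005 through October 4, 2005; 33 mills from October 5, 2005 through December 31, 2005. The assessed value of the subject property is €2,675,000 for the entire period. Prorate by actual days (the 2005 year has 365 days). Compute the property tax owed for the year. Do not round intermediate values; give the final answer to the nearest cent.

January 1 – February 18, 2005: 49 days at 27 mills → €2,675,000 × 2.7% × 49/365 = €9,695.9589
February 19 – March 14, 2005: 24 days at 21 mills → €2,675,000 × 2.1% × 24/365 = €3,693.6986
March 15 – October 4, 2005: 204 days at 37.5 mills → €2,675,000 × 3.75% × 204/365 = €56,065.0685
October 5 – December 31, 2005: 88 days at 33 mills → €2,675,000 × 3.3% × 88/365 = €21,282.7397
Total = €90,737.4658

€90,737.47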